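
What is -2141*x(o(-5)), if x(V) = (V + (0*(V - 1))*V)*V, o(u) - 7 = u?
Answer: -8564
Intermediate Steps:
o(u) = 7 + u
x(V) = V**2 (x(V) = (V + (0*(-1 + V))*V)*V = (V + 0*V)*V = (V + 0)*V = V*V = V**2)
-2141*x(o(-5)) = -2141*(7 - 5)**2 = -2141*2**2 = -2141*4 = -8564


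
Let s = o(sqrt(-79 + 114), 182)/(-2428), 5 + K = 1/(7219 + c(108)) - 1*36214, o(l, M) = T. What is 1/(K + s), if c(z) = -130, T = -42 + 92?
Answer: -8606046/311702556085 ≈ -2.7610e-5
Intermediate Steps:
T = 50
o(l, M) = 50
K = -256756490/7089 (K = -5 + (1/(7219 - 130) - 1*36214) = -5 + (1/7089 - 36214) = -5 - 256721045/7089 = -256756490/7089 ≈ -36219.)
s = -25/1214 (s = 50/(-2428) = 50*(-1/2428) = -25/1214 ≈ -0.020593)
1/(K + s) = 1/(-256756490/7089 - 25/1214) = 1/(-311702556085/8606046) = -8606046/311702556085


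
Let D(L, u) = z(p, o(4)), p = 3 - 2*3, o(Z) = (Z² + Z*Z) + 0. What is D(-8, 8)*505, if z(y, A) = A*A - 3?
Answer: 515605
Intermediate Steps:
o(Z) = 2*Z² (o(Z) = (Z² + Z²) + 0 = 2*Z² + 0 = 2*Z²)
p = -3 (p = 3 - 6 = -3)
z(y, A) = -3 + A² (z(y, A) = A² - 3 = -3 + A²)
D(L, u) = 1021 (D(L, u) = -3 + (2*4²)² = -3 + (2*16)² = -3 + 32² = -3 + 1024 = 1021)
D(-8, 8)*505 = 1021*505 = 515605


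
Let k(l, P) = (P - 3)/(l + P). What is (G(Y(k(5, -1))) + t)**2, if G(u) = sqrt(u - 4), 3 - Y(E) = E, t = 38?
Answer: 1444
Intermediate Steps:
k(l, P) = (-3 + P)/(P + l)
Y(E) = 3 - E
G(u) = sqrt(-4 + u)
(G(Y(k(5, -1))) + t)**2 = (sqrt(-4 + (3 - (-3 - 1)/(-1 + 5))) + 38)**2 = (sqrt(-4 + (3 - (-4)/4)) + 38)**2 = (sqrt(-4 + (3 - 1*(-1))) + 38)**2 = (sqrt(-4 + (3 + 1)) + 38)**2 = (sqrt(-4 + 4) + 38)**2 = (sqrt(0) + 38)**2 = (0 + 38)**2 = 38**2 = 1444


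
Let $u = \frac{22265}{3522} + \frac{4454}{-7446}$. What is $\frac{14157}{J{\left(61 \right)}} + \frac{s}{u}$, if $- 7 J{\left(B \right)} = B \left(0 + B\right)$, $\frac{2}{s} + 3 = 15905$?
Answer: $- \frac{386495757101891}{14512274581907} \approx -26.632$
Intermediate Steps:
$s = \frac{1}{7951}$ ($s = \frac{2}{-3 + 15905} = \frac{2}{15902} = 2 \cdot \frac{1}{15902} = \frac{1}{7951} \approx 0.00012577$)
$J{\left(B \right)} = - \frac{B^{2}}{7}$ ($J{\left(B \right)} = - \frac{B \left(0 + B\right)}{7} = - \frac{B B}{7} = - \frac{B^{2}}{7}$)
$u = \frac{490517}{85702}$ ($u = 22265 \cdot \frac{1}{3522} + 4454 \left(- \frac{1}{7446}\right) = \frac{22265}{3522} - \frac{131}{219} = \frac{490517}{85702} \approx 5.7235$)
$\frac{14157}{J{\left(61 \right)}} + \frac{s}{u} = \frac{14157}{\left(- \frac{1}{7}\right) 61^{2}} + \frac{1}{7951 \cdot \frac{490517}{85702}} = \frac{14157}{\left(- \frac{1}{7}\right) 3721} + \frac{1}{7951} \cdot \frac{85702}{490517} = \frac{14157}{- \frac{3721}{7}} + \frac{85702}{3900100667} = 14157 \left(- \frac{7}{3721}\right) + \frac{85702}{3900100667} = - \frac{99099}{3721} + \frac{85702}{3900100667} = - \frac{386495757101891}{14512274581907}$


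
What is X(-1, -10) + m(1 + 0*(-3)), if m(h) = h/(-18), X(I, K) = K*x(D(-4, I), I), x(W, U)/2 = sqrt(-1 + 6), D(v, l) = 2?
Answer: -1/18 - 20*sqrt(5) ≈ -44.777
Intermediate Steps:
x(W, U) = 2*sqrt(5) (x(W, U) = 2*sqrt(-1 + 6) = 2*sqrt(5))
X(I, K) = 2*K*sqrt(5) (X(I, K) = K*(2*sqrt(5)) = 2*K*sqrt(5))
m(h) = -h/18 (m(h) = h*(-1/18) = -h/18)
X(-1, -10) + m(1 + 0*(-3)) = 2*(-10)*sqrt(5) - (1 + 0*(-3))/18 = -20*sqrt(5) - (1 + 0)/18 = -20*sqrt(5) - 1/18*1 = -20*sqrt(5) - 1/18 = -1/18 - 20*sqrt(5)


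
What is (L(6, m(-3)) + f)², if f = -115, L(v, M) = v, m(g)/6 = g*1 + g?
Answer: 11881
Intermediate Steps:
m(g) = 12*g (m(g) = 6*(g*1 + g) = 6*(g + g) = 6*(2*g) = 12*g)
(L(6, m(-3)) + f)² = (6 - 115)² = (-109)² = 11881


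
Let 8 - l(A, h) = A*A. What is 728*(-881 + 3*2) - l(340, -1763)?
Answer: -521408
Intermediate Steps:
l(A, h) = 8 - A² (l(A, h) = 8 - A*A = 8 - A²)
728*(-881 + 3*2) - l(340, -1763) = 728*(-881 + 3*2) - (8 - 1*340²) = 728*(-881 + 6) - (8 - 1*115600) = 728*(-875) - (8 - 115600) = -637000 - 1*(-115592) = -637000 + 115592 = -521408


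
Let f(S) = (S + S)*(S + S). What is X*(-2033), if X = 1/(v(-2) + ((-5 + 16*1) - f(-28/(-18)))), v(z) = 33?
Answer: -164673/2780 ≈ -59.235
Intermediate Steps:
f(S) = 4*S**2 (f(S) = (2*S)*(2*S) = 4*S**2)
X = 81/2780 (X = 1/(33 + ((-5 + 16*1) - 4*(-28/(-18))**2)) = 1/(33 + ((-5 + 16) - 4*(-28*(-1/18))**2)) = 1/(33 + (11 - 4*(14/9)**2)) = 1/(33 + (11 - 4*196/81)) = 1/(33 + (11 - 1*784/81)) = 1/(33 + (11 - 784/81)) = 1/(33 + 107/81) = 1/(2780/81) = 81/2780 ≈ 0.029137)
X*(-2033) = (81/2780)*(-2033) = -164673/2780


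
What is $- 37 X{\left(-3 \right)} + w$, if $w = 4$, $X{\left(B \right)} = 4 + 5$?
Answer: $-329$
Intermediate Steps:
$X{\left(B \right)} = 9$
$- 37 X{\left(-3 \right)} + w = \left(-37\right) 9 + 4 = -333 + 4 = -329$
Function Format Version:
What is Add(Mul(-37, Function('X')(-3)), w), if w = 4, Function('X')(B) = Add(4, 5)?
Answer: -329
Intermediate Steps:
Function('X')(B) = 9
Add(Mul(-37, Function('X')(-3)), w) = Add(Mul(-37, 9), 4) = Add(-333, 4) = -329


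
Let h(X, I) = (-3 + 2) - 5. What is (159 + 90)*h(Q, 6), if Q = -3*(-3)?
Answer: -1494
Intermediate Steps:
Q = 9
h(X, I) = -6 (h(X, I) = -1 - 5 = -6)
(159 + 90)*h(Q, 6) = (159 + 90)*(-6) = 249*(-6) = -1494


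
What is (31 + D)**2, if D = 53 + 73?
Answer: 24649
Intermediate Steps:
D = 126
(31 + D)**2 = (31 + 126)**2 = 157**2 = 24649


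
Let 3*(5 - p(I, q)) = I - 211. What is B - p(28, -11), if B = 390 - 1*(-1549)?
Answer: 1873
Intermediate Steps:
B = 1939 (B = 390 + 1549 = 1939)
p(I, q) = 226/3 - I/3 (p(I, q) = 5 - (I - 211)/3 = 5 - (-211 + I)/3 = 5 + (211/3 - I/3) = 226/3 - I/3)
B - p(28, -11) = 1939 - (226/3 - ⅓*28) = 1939 - (226/3 - 28/3) = 1939 - 1*66 = 1939 - 66 = 1873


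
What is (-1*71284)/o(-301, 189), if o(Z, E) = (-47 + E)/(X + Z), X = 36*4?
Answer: 78814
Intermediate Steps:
X = 144
o(Z, E) = (-47 + E)/(144 + Z)
(-1*71284)/o(-301, 189) = (-1*71284)/(((-47 + 189)/(144 - 301))) = -71284/(142/(-157)) = -71284/((-1/157*142)) = -71284/(-142/157) = -71284*(-157/142) = 78814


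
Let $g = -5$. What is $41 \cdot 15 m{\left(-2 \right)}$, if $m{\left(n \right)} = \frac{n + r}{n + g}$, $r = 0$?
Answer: $\frac{1230}{7} \approx 175.71$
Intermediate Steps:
$m{\left(n \right)} = \frac{n}{-5 + n}$ ($m{\left(n \right)} = \frac{n + 0}{n - 5} = \frac{n}{-5 + n}$)
$41 \cdot 15 m{\left(-2 \right)} = 41 \cdot 15 \left(- \frac{2}{-5 - 2}\right) = 615 \left(- \frac{2}{-7}\right) = 615 \left(\left(-2\right) \left(- \frac{1}{7}\right)\right) = 615 \cdot \frac{2}{7} = \frac{1230}{7}$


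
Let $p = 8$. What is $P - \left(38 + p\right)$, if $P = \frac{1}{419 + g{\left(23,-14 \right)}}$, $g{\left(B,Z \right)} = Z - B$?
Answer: $- \frac{17571}{382} \approx -45.997$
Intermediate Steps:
$P = \frac{1}{382}$ ($P = \frac{1}{419 - 37} = \frac{1}{382} \approx 0.0026178$)
$P - \left(38 + p\right) = \frac{1}{382} - 46 = - \frac{17571}{382}$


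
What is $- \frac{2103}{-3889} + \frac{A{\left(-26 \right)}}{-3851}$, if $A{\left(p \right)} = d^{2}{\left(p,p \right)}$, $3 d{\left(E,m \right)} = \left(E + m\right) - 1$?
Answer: $\frac{61963676}{134788851} \approx 0.45971$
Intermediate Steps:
$d{\left(E,m \right)} = - \frac{1}{3} + \frac{E}{3} + \frac{m}{3}$ ($d{\left(E,m \right)} = \frac{\left(E + m\right) - 1}{3} = \frac{-1 + E + m}{3} = - \frac{1}{3} + \frac{E}{3} + \frac{m}{3}$)
$A{\left(p \right)} = \left(- \frac{1}{3} + \frac{2 p}{3}\right)^{2}$ ($A{\left(p \right)} = \left(- \frac{1}{3} + \frac{p}{3} + \frac{p}{3}\right)^{2} = \left(- \frac{1}{3} + \frac{2 p}{3}\right)^{2}$)
$- \frac{2103}{-3889} + \frac{A{\left(-26 \right)}}{-3851} = - \frac{2103}{-3889} + \frac{\frac{1}{9} \left(-1 + 2 \left(-26\right)\right)^{2}}{-3851} = \left(-2103\right) \left(- \frac{1}{3889}\right) + \frac{\left(-1 - 52\right)^{2}}{9} \left(- \frac{1}{3851}\right) = \frac{2103}{3889} + \frac{\left(-53\right)^{2}}{9} \left(- \frac{1}{3851}\right) = \frac{2103}{3889} + \frac{1}{9} \cdot 2809 \left(- \frac{1}{3851}\right) = \frac{2103}{3889} + \frac{2809}{9} \left(- \frac{1}{3851}\right) = \frac{2103}{3889} - \frac{2809}{34659} = \frac{61963676}{134788851}$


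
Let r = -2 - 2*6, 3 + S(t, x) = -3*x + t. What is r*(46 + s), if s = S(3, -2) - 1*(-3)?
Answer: -770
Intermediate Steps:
S(t, x) = -3 + t - 3*x (S(t, x) = -3 + (-3*x + t) = -3 + (t - 3*x) = -3 + t - 3*x)
r = -14 (r = -2 - 12 = -14)
s = 9 (s = (-3 + 3 - 3*(-2)) - 1*(-3) = (-3 + 3 + 6) + 3 = 6 + 3 = 9)
r*(46 + s) = -14*(46 + 9) = -14*55 = -770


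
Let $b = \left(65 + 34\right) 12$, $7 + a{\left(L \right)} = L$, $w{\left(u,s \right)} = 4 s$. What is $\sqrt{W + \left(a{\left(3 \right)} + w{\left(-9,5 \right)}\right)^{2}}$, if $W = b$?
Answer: $38$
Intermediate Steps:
$a{\left(L \right)} = -7 + L$
$b = 1188$ ($b = 99 \cdot 12 = 1188$)
$W = 1188$
$\sqrt{W + \left(a{\left(3 \right)} + w{\left(-9,5 \right)}\right)^{2}} = \sqrt{1188 + \left(\left(-7 + 3\right) + 4 \cdot 5\right)^{2}} = \sqrt{1188 + \left(-4 + 20\right)^{2}} = \sqrt{1188 + 16^{2}} = \sqrt{1188 + 256} = \sqrt{1444} = 38$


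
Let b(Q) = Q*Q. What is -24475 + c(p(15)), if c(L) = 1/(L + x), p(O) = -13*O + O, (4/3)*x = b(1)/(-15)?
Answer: -88134495/3601 ≈ -24475.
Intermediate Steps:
b(Q) = Q²
x = -1/20 (x = 3*(1²/(-15))/4 = 3*(1*(-1/15))/4 = (¾)*(-1/15) = -1/20 ≈ -0.050000)
p(O) = -12*O
c(L) = 1/(-1/20 + L) (c(L) = 1/(L - 1/20) = 1/(-1/20 + L))
-24475 + c(p(15)) = -24475 + 20/(-1 + 20*(-12*15)) = -24475 + 20/(-1 + 20*(-180)) = -24475 + 20/(-1 - 3600) = -24475 + 20/(-3601) = -24475 + 20*(-1/3601) = -24475 - 20/3601 = -88134495/3601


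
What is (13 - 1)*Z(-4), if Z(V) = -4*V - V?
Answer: 240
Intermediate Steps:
Z(V) = -5*V
(13 - 1)*Z(-4) = (13 - 1)*(-5*(-4)) = 12*20 = 240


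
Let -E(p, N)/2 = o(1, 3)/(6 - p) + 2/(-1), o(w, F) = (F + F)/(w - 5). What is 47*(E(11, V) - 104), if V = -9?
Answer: -23641/5 ≈ -4728.2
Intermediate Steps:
o(w, F) = 2*F/(-5 + w) (o(w, F) = (2*F)/(-5 + w) = 2*F/(-5 + w))
E(p, N) = 4 + 3/(6 - p) (E(p, N) = -2*((2*3/(-5 + 1))/(6 - p) + 2/(-1)) = -2*((2*3/(-4))/(6 - p) + 2*(-1)) = -2*((2*3*(-¼))/(6 - p) - 2) = -2*(-3/(2*(6 - p)) - 2) = -2*(-2 - 3/(2*(6 - p))) = 4 + 3/(6 - p))
47*(E(11, V) - 104) = 47*((-27 + 4*11)/(-6 + 11) - 104) = 47*((-27 + 44)/5 - 104) = 47*((⅕)*17 - 104) = 47*(17/5 - 104) = 47*(-503/5) = -23641/5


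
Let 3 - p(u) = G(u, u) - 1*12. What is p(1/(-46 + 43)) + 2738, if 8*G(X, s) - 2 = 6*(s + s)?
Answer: 11013/4 ≈ 2753.3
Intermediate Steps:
G(X, s) = ¼ + 3*s/2 (G(X, s) = ¼ + (6*(s + s))/8 = ¼ + (6*(2*s))/8 = ¼ + (12*s)/8 = ¼ + 3*s/2)
p(u) = 59/4 - 3*u/2 (p(u) = 3 - ((¼ + 3*u/2) - 1*12) = 3 - ((¼ + 3*u/2) - 12) = 3 - (-47/4 + 3*u/2) = 3 + (47/4 - 3*u/2) = 59/4 - 3*u/2)
p(1/(-46 + 43)) + 2738 = (59/4 - 3/(2*(-46 + 43))) + 2738 = (59/4 - 3/2/(-3)) + 2738 = (59/4 - 3/2*(-⅓)) + 2738 = (59/4 + ½) + 2738 = 61/4 + 2738 = 11013/4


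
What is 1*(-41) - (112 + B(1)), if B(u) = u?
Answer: -154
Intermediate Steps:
1*(-41) - (112 + B(1)) = 1*(-41) - (112 + 1) = -41 - 1*113 = -41 - 113 = -154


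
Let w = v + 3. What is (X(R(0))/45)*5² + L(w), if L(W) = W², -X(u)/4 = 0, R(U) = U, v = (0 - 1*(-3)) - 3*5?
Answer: 81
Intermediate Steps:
v = -12 (v = (0 + 3) - 15 = 3 - 15 = -12)
X(u) = 0 (X(u) = -4*0 = 0)
w = -9 (w = -12 + 3 = -9)
(X(R(0))/45)*5² + L(w) = (0/45)*5² + (-9)² = (0*(1/45))*25 + 81 = 0*25 + 81 = 0 + 81 = 81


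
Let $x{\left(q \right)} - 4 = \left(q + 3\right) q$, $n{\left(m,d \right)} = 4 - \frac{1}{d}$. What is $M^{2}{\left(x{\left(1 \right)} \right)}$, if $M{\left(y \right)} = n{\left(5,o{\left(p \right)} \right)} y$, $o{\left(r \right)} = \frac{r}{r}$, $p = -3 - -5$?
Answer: $576$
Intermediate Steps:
$p = 2$ ($p = -3 + 5 = 2$)
$o{\left(r \right)} = 1$
$x{\left(q \right)} = 4 + q \left(3 + q\right)$ ($x{\left(q \right)} = 4 + \left(q + 3\right) q = 4 + \left(3 + q\right) q = 4 + q \left(3 + q\right)$)
$M{\left(y \right)} = 3 y$ ($M{\left(y \right)} = \left(4 - 1^{-1}\right) y = \left(4 - 1\right) y = 3 y$)
$M^{2}{\left(x{\left(1 \right)} \right)} = \left(3 \left(4 + 1^{2} + 3 \cdot 1\right)\right)^{2} = \left(3 \left(4 + 1 + 3\right)\right)^{2} = \left(3 \cdot 8\right)^{2} = 24^{2} = 576$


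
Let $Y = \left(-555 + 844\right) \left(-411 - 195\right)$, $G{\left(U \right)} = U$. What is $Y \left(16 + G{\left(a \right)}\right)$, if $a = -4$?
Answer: $-2101608$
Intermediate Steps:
$Y = -175134$ ($Y = 289 \left(-606\right) = -175134$)
$Y \left(16 + G{\left(a \right)}\right) = - 175134 \left(16 - 4\right) = \left(-175134\right) 12 = -2101608$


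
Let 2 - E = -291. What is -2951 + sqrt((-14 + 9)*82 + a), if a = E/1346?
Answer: -2951 + I*sqrt(742409182)/1346 ≈ -2951.0 + 20.243*I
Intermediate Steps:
E = 293 (E = 2 - 1*(-291) = 2 + 291 = 293)
a = 293/1346 ≈ 0.21768
-2951 + sqrt((-14 + 9)*82 + a) = -2951 + sqrt((-14 + 9)*82 + 293/1346) = -2951 + sqrt(-5*82 + 293/1346) = -2951 + sqrt(-410 + 293/1346) = -2951 + sqrt(-551567/1346) = -2951 + I*sqrt(742409182)/1346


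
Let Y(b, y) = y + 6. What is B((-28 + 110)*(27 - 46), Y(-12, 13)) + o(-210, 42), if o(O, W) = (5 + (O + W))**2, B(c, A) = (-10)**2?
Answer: 26669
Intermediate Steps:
Y(b, y) = 6 + y
B(c, A) = 100
o(O, W) = (5 + O + W)**2
B((-28 + 110)*(27 - 46), Y(-12, 13)) + o(-210, 42) = 100 + (5 - 210 + 42)**2 = 100 + (-163)**2 = 100 + 26569 = 26669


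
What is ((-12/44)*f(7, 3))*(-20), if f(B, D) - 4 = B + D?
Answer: 840/11 ≈ 76.364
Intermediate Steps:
f(B, D) = 4 + B + D (f(B, D) = 4 + (B + D) = 4 + B + D)
((-12/44)*f(7, 3))*(-20) = ((-12/44)*(4 + 7 + 3))*(-20) = (-12*1/44*14)*(-20) = -3/11*14*(-20) = -42/11*(-20) = 840/11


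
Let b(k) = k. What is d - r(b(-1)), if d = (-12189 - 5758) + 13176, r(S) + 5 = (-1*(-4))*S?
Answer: -4762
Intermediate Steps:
r(S) = -5 + 4*S (r(S) = -5 + (-1*(-4))*S = -5 + 4*S)
d = -4771 (d = -17947 + 13176 = -4771)
d - r(b(-1)) = -4771 - (-5 + 4*(-1)) = -4771 - (-5 - 4) = -4771 - 1*(-9) = -4771 + 9 = -4762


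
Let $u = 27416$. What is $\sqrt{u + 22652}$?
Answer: $2 \sqrt{12517} \approx 223.76$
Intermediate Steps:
$\sqrt{u + 22652} = \sqrt{27416 + 22652} = \sqrt{50068} = 2 \sqrt{12517}$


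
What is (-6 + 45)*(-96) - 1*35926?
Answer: -39670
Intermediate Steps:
(-6 + 45)*(-96) - 1*35926 = 39*(-96) - 35926 = -3744 - 35926 = -39670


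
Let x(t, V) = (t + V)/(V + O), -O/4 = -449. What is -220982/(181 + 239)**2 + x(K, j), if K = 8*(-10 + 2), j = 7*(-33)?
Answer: -39787483/27606600 ≈ -1.4412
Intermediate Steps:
O = 1796 (O = -4*(-449) = 1796)
j = -231
K = -64 (K = 8*(-8) = -64)
x(t, V) = (V + t)/(1796 + V) (x(t, V) = (t + V)/(V + 1796) = (V + t)/(1796 + V))
-220982/(181 + 239)**2 + x(K, j) = -220982/(181 + 239)**2 + (-231 - 64)/(1796 - 231) = -220982/(420**2) - 295/1565 = -220982/176400 + (1/1565)*(-295) = -220982*1/176400 - 59/313 = -110491/88200 - 59/313 = -39787483/27606600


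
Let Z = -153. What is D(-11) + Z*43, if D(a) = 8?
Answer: -6571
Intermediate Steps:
D(-11) + Z*43 = 8 - 153*43 = 8 - 6579 = -6571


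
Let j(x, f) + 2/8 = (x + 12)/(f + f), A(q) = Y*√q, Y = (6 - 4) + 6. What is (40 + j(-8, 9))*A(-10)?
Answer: 2878*I*√10/9 ≈ 1011.2*I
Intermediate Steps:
Y = 8 (Y = 2 + 6 = 8)
A(q) = 8*√q
j(x, f) = -¼ + (12 + x)/(2*f) (j(x, f) = -¼ + (x + 12)/(f + f) = -¼ + (12 + x)/((2*f)) = -¼ + (12 + x)*(1/(2*f)) = -¼ + (12 + x)/(2*f))
(40 + j(-8, 9))*A(-10) = (40 + (¼)*(24 - 1*9 + 2*(-8))/9)*(8*√(-10)) = (40 + (¼)*(⅑)*(24 - 9 - 16))*(8*(I*√10)) = (40 + (¼)*(⅑)*(-1))*(8*I*√10) = (40 - 1/36)*(8*I*√10) = 1439*(8*I*√10)/36 = 2878*I*√10/9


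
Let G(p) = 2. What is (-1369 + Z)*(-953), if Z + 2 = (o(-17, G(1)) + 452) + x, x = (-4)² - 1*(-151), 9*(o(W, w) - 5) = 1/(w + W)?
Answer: 96106238/135 ≈ 7.1190e+5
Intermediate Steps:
o(W, w) = 5 + 1/(9*(W + w)) (o(W, w) = 5 + 1/(9*(w + W)) = 5 + 1/(9*(W + w)))
x = 167 (x = 16 + 151 = 167)
Z = 83969/135 (Z = -2 + (((⅑ + 5*(-17) + 5*2)/(-17 + 2) + 452) + 167) = -2 + (((⅑ - 85 + 10)/(-15) + 452) + 167) = -2 + ((-1/15*(-674/9) + 452) + 167) = -2 + ((674/135 + 452) + 167) = -2 + (61694/135 + 167) = -2 + 84239/135 = 83969/135 ≈ 621.99)
(-1369 + Z)*(-953) = (-1369 + 83969/135)*(-953) = -100846/135*(-953) = 96106238/135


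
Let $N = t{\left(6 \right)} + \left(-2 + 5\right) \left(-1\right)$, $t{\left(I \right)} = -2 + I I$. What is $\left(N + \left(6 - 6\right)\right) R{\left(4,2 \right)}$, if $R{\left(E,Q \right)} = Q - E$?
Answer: $-62$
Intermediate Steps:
$t{\left(I \right)} = -2 + I^{2}$
$N = 31$ ($N = \left(-2 + 6^{2}\right) + \left(-2 + 5\right) \left(-1\right) = \left(-2 + 36\right) + 3 \left(-1\right) = 34 - 3 = 31$)
$\left(N + \left(6 - 6\right)\right) R{\left(4,2 \right)} = \left(31 + \left(6 - 6\right)\right) \left(2 - 4\right) = \left(31 + 0\right) \left(2 - 4\right) = 31 \left(-2\right) = -62$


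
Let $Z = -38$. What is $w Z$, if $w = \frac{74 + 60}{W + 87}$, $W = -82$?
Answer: $- \frac{5092}{5} \approx -1018.4$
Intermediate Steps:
$w = \frac{134}{5}$ ($w = \frac{74 + 60}{-82 + 87} = \frac{134}{5} \approx 26.8$)
$w Z = \frac{134}{5} \left(-38\right) = - \frac{5092}{5}$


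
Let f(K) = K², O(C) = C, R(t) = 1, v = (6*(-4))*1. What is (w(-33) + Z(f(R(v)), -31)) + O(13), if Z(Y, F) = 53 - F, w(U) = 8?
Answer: 105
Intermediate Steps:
v = -24 (v = -24*1 = -24)
(w(-33) + Z(f(R(v)), -31)) + O(13) = (8 + (53 - 1*(-31))) + 13 = (8 + (53 + 31)) + 13 = (8 + 84) + 13 = 92 + 13 = 105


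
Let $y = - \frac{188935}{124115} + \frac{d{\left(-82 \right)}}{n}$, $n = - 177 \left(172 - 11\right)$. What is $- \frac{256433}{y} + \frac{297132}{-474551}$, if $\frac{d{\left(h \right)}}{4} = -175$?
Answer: $\frac{1117938473214131025}{6529328960357} \approx 1.7122 \cdot 10^{5}$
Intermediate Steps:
$d{\left(h \right)} = -700$ ($d{\left(h \right)} = 4 \left(-175\right) = -700$)
$n = -28497$ ($n = \left(-177\right) 161 = -28497$)
$y = - \frac{151348577}{101054433}$ ($y = - \frac{188935}{124115} - \frac{700}{-28497} = \left(-188935\right) \frac{1}{124115} - - \frac{100}{4071} = - \frac{37787}{24823} + \frac{100}{4071} = - \frac{151348577}{101054433} \approx -1.4977$)
$- \frac{256433}{y} + \frac{297132}{-474551} = - \frac{256433}{- \frac{151348577}{101054433}} + \frac{297132}{-474551} = \left(-256433\right) \left(- \frac{101054433}{151348577}\right) + 297132 \left(- \frac{1}{474551}\right) = \frac{25913691417489}{151348577} - \frac{27012}{43141} = \frac{1117938473214131025}{6529328960357}$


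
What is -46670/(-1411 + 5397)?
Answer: -23335/1993 ≈ -11.708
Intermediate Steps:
-46670/(-1411 + 5397) = -46670/3986 = -46670*1/3986 = -23335/1993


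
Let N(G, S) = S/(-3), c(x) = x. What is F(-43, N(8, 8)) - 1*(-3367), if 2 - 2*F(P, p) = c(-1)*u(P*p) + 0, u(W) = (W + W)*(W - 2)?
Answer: 146584/9 ≈ 16287.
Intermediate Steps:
u(W) = 2*W*(-2 + W) (u(W) = (2*W)*(-2 + W) = 2*W*(-2 + W))
N(G, S) = -S/3 (N(G, S) = S*(-1/3) = -S/3)
F(P, p) = 1 + P*p*(-2 + P*p) (F(P, p) = 1 - (-2*P*p*(-2 + P*p) + 0)/2 = 1 - (-1)*P*p*(-2 + P*p) = 1 + P*p*(-2 + P*p))
F(-43, N(8, 8)) - 1*(-3367) = (1 - 43*(-1/3*8)*(-2 - (-43)*8/3)) - 1*(-3367) = (1 - 43*(-8/3)*(-2 - 43*(-8/3))) + 3367 = (1 - 43*(-8/3)*(-2 + 344/3)) + 3367 = (1 - 43*(-8/3)*338/3) + 3367 = (1 + 116272/9) + 3367 = 116281/9 + 3367 = 146584/9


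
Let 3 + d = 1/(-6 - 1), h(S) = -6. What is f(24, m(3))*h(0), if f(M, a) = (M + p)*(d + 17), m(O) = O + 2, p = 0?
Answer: -13968/7 ≈ -1995.4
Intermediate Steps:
m(O) = 2 + O
d = -22/7 (d = -3 + 1/(-6 - 1) = -3 + 1/(-7) = -3 - 1/7 = -22/7 ≈ -3.1429)
f(M, a) = 97*M/7 (f(M, a) = (M + 0)*(-22/7 + 17) = M*(97/7) = 97*M/7)
f(24, m(3))*h(0) = ((97/7)*24)*(-6) = (2328/7)*(-6) = -13968/7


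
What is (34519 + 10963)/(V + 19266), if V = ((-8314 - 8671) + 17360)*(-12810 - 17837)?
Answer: -45482/11473359 ≈ -0.0039641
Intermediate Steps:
V = -11492625 (V = (-16985 + 17360)*(-30647) = 375*(-30647) = -11492625)
(34519 + 10963)/(V + 19266) = (34519 + 10963)/(-11492625 + 19266) = 45482/(-11473359) = 45482*(-1/11473359) = -45482/11473359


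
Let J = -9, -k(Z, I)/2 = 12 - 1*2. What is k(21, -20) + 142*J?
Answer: -1298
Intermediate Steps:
k(Z, I) = -20 (k(Z, I) = -2*(12 - 1*2) = -2*(12 - 2) = -2*10 = -20)
k(21, -20) + 142*J = -20 + 142*(-9) = -20 - 1278 = -1298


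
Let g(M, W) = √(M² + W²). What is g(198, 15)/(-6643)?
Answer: -3*√4381/6643 ≈ -0.029891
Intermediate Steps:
g(198, 15)/(-6643) = √(198² + 15²)/(-6643) = √(39204 + 225)*(-1/6643) = √39429*(-1/6643) = (3*√4381)*(-1/6643) = -3*√4381/6643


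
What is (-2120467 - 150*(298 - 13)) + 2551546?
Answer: 388329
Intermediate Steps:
(-2120467 - 150*(298 - 13)) + 2551546 = (-2120467 - 150*285) + 2551546 = (-2120467 - 42750) + 2551546 = -2163217 + 2551546 = 388329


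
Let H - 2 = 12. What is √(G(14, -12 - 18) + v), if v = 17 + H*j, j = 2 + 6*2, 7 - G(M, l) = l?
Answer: 5*√10 ≈ 15.811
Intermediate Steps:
H = 14 (H = 2 + 12 = 14)
G(M, l) = 7 - l
j = 14 (j = 2 + 12 = 14)
v = 213 (v = 17 + 14*14 = 17 + 196 = 213)
√(G(14, -12 - 18) + v) = √((7 - (-12 - 18)) + 213) = √((7 - 1*(-30)) + 213) = √((7 + 30) + 213) = √(37 + 213) = √250 = 5*√10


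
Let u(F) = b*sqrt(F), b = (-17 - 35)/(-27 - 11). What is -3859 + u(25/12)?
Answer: -3859 + 65*sqrt(3)/57 ≈ -3857.0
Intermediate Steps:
b = 26/19 (b = -52/(-38) = -52*(-1/38) = 26/19 ≈ 1.3684)
u(F) = 26*sqrt(F)/19
-3859 + u(25/12) = -3859 + 26*sqrt(25/12)/19 = -3859 + 26*(5*sqrt(3)/6)/19 = -3859 + 65*sqrt(3)/57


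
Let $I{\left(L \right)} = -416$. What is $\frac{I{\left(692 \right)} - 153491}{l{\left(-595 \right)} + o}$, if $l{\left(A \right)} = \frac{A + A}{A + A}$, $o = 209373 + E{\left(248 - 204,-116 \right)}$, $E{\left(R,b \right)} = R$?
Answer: $- \frac{153907}{209418} \approx -0.73493$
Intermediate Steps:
$o = 209417$ ($o = 209373 + \left(248 - 204\right) = 209373 + 44 = 209417$)
$l{\left(A \right)} = 1$ ($l{\left(A \right)} = \frac{2 A}{2 A} = 2 A \frac{1}{2 A} = 1$)
$\frac{I{\left(692 \right)} - 153491}{l{\left(-595 \right)} + o} = \frac{-416 - 153491}{1 + 209417} = - \frac{153907}{209418}$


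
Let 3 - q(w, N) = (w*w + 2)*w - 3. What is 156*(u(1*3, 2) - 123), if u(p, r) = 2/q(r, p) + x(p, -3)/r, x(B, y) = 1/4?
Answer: -38441/2 ≈ -19221.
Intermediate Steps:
x(B, y) = 1/4
q(w, N) = 6 - w*(2 + w**2) (q(w, N) = 3 - ((w*w + 2)*w - 3) = 3 - ((w**2 + 2)*w - 3) = 3 - ((2 + w**2)*w - 3) = 3 - (w*(2 + w**2) - 3) = 3 - (-3 + w*(2 + w**2)) = 3 + (3 - w*(2 + w**2)) = 6 - w*(2 + w**2))
u(p, r) = 2/(6 - r**3 - 2*r) + 1/(4*r)
156*(u(1*3, 2) - 123) = 156*((1/4)*(-6 + 2**3 - 6*2)/(2*(-6 + 2**3 + 2*2)) - 123) = 156*((1/4)*(1/2)*(-6 + 8 - 12)/(-6 + 8 + 4) - 123) = 156*((1/4)*(1/2)*(-10)/6 - 123) = 156*((1/4)*(1/2)*(1/6)*(-10) - 123) = 156*(-5/24 - 123) = 156*(-2957/24) = -38441/2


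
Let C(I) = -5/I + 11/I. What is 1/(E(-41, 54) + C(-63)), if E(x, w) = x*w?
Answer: -21/46496 ≈ -0.00045165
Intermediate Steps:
C(I) = 6/I
E(x, w) = w*x
1/(E(-41, 54) + C(-63)) = 1/(54*(-41) + 6/(-63)) = 1/(-2214 + 6*(-1/63)) = 1/(-2214 - 2/21) = 1/(-46496/21) = -21/46496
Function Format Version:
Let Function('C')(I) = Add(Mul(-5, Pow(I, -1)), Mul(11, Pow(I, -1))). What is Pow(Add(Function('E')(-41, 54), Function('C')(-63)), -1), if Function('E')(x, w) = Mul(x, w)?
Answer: Rational(-21, 46496) ≈ -0.00045165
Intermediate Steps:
Function('C')(I) = Mul(6, Pow(I, -1))
Function('E')(x, w) = Mul(w, x)
Pow(Add(Function('E')(-41, 54), Function('C')(-63)), -1) = Pow(Add(Mul(54, -41), Mul(6, Pow(-63, -1))), -1) = Pow(Add(-2214, Mul(6, Rational(-1, 63))), -1) = Pow(Add(-2214, Rational(-2, 21)), -1) = Pow(Rational(-46496, 21), -1) = Rational(-21, 46496)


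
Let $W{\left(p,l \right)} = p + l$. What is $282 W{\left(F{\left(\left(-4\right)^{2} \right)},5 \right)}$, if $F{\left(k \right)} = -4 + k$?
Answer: $4794$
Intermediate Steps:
$W{\left(p,l \right)} = l + p$
$282 W{\left(F{\left(\left(-4\right)^{2} \right)},5 \right)} = 282 \left(5 - \left(4 - \left(-4\right)^{2}\right)\right) = 282 \left(5 + \left(-4 + 16\right)\right) = 282 \left(5 + 12\right) = 282 \cdot 17 = 4794$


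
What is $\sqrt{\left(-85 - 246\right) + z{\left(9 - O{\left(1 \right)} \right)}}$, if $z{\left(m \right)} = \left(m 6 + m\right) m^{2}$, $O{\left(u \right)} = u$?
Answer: $\sqrt{3253} \approx 57.035$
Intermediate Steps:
$z{\left(m \right)} = 7 m^{3}$ ($z{\left(m \right)} = \left(6 m + m\right) m^{2} = 7 m m^{2} = 7 m^{3}$)
$\sqrt{\left(-85 - 246\right) + z{\left(9 - O{\left(1 \right)} \right)}} = \sqrt{\left(-85 - 246\right) + 7 \left(9 - 1\right)^{3}} = \sqrt{-331 + 7 \cdot 8^{3}} = \sqrt{-331 + 7 \cdot 512} = \sqrt{-331 + 3584} = \sqrt{3253}$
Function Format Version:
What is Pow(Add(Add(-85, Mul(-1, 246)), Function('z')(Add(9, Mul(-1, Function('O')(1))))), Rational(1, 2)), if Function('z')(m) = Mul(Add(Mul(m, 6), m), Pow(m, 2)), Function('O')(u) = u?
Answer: Pow(3253, Rational(1, 2)) ≈ 57.035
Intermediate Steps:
Function('z')(m) = Mul(7, Pow(m, 3)) (Function('z')(m) = Mul(Add(Mul(6, m), m), Pow(m, 2)) = Mul(Mul(7, m), Pow(m, 2)) = Mul(7, Pow(m, 3)))
Pow(Add(Add(-85, Mul(-1, 246)), Function('z')(Add(9, Mul(-1, Function('O')(1))))), Rational(1, 2)) = Pow(Add(Add(-85, Mul(-1, 246)), Mul(7, Pow(Add(9, Mul(-1, 1)), 3))), Rational(1, 2)) = Pow(Add(Add(-85, -246), Mul(7, Pow(Add(9, -1), 3))), Rational(1, 2)) = Pow(Add(-331, Mul(7, Pow(8, 3))), Rational(1, 2)) = Pow(Add(-331, Mul(7, 512)), Rational(1, 2)) = Pow(Add(-331, 3584), Rational(1, 2)) = Pow(3253, Rational(1, 2))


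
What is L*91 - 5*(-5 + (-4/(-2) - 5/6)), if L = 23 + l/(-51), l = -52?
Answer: 224905/102 ≈ 2204.9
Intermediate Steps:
L = 1225/51 (L = 23 - 52/(-51) = 23 - 52*(-1/51) = 23 + 52/51 = 1225/51 ≈ 24.020)
L*91 - 5*(-5 + (-4/(-2) - 5/6)) = (1225/51)*91 - 5*(-5 + (-4/(-2) - 5/6)) = 111475/51 - 5*(-5 + (-4*(-½) - 5*⅙)) = 111475/51 - 5*(-5 + (2 - ⅚)) = 111475/51 - 5*(-5 + 7/6) = 111475/51 - 5*(-23/6) = 111475/51 + 115/6 = 224905/102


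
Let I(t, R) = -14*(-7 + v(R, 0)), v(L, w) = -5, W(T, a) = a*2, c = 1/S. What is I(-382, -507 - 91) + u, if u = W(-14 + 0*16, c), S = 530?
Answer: 44521/265 ≈ 168.00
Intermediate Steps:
c = 1/530 ≈ 0.0018868
W(T, a) = 2*a
u = 1/265 (u = 2*(1/530) = 1/265 ≈ 0.0037736)
I(t, R) = 168 (I(t, R) = -14*(-7 - 5) = -14*(-12) = 168)
I(-382, -507 - 91) + u = 168 + 1/265 = 44521/265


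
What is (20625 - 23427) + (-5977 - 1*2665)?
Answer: -11444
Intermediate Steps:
(20625 - 23427) + (-5977 - 1*2665) = -2802 + (-5977 - 2665) = -2802 - 8642 = -11444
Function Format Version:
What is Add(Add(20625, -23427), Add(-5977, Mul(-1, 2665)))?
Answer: -11444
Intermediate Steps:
Add(Add(20625, -23427), Add(-5977, Mul(-1, 2665))) = Add(-2802, Add(-5977, -2665)) = Add(-2802, -8642) = -11444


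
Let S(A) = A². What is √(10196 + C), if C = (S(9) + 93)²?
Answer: 2*√10118 ≈ 201.18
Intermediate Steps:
C = 30276 (C = (9² + 93)² = (81 + 93)² = 174² = 30276)
√(10196 + C) = √(10196 + 30276) = √40472 = 2*√10118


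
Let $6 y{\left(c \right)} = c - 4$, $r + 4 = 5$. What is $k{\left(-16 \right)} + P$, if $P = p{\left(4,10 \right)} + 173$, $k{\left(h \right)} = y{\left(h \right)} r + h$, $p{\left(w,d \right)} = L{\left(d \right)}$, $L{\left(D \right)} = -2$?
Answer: $\frac{455}{3} \approx 151.67$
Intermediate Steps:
$r = 1$ ($r = -4 + 5 = 1$)
$y{\left(c \right)} = - \frac{2}{3} + \frac{c}{6}$ ($y{\left(c \right)} = \frac{c - 4}{6} = \frac{-4 + c}{6} = - \frac{2}{3} + \frac{c}{6}$)
$p{\left(w,d \right)} = -2$
$k{\left(h \right)} = - \frac{2}{3} + \frac{7 h}{6}$ ($k{\left(h \right)} = \left(- \frac{2}{3} + \frac{h}{6}\right) 1 + h = \left(- \frac{2}{3} + \frac{h}{6}\right) + h = - \frac{2}{3} + \frac{7 h}{6}$)
$P = 171$ ($P = -2 + 173 = 171$)
$k{\left(-16 \right)} + P = \left(- \frac{2}{3} + \frac{7}{6} \left(-16\right)\right) + 171 = \left(- \frac{2}{3} - \frac{56}{3}\right) + 171 = - \frac{58}{3} + 171 = \frac{455}{3}$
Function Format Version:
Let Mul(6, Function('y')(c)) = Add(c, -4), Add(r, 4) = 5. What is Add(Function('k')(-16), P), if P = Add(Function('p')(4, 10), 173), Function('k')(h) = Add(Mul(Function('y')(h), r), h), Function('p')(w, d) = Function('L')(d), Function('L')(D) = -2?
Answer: Rational(455, 3) ≈ 151.67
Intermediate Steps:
r = 1 (r = Add(-4, 5) = 1)
Function('y')(c) = Add(Rational(-2, 3), Mul(Rational(1, 6), c)) (Function('y')(c) = Mul(Rational(1, 6), Add(c, -4)) = Mul(Rational(1, 6), Add(-4, c)) = Add(Rational(-2, 3), Mul(Rational(1, 6), c)))
Function('p')(w, d) = -2
Function('k')(h) = Add(Rational(-2, 3), Mul(Rational(7, 6), h)) (Function('k')(h) = Add(Mul(Add(Rational(-2, 3), Mul(Rational(1, 6), h)), 1), h) = Add(Add(Rational(-2, 3), Mul(Rational(1, 6), h)), h) = Add(Rational(-2, 3), Mul(Rational(7, 6), h)))
P = 171 (P = Add(-2, 173) = 171)
Add(Function('k')(-16), P) = Add(Add(Rational(-2, 3), Mul(Rational(7, 6), -16)), 171) = Add(Add(Rational(-2, 3), Rational(-56, 3)), 171) = Add(Rational(-58, 3), 171) = Rational(455, 3)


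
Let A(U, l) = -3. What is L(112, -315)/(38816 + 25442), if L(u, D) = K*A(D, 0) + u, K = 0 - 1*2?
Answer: 59/32129 ≈ 0.0018363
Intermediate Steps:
K = -2 (K = 0 - 2 = -2)
L(u, D) = 6 + u (L(u, D) = -2*(-3) + u = 6 + u)
L(112, -315)/(38816 + 25442) = (6 + 112)/(38816 + 25442) = 118/64258 = 118*(1/64258) = 59/32129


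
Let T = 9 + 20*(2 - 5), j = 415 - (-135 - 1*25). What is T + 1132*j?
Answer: 650849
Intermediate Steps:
j = 575 (j = 415 - (-135 - 25) = 415 - 1*(-160) = 415 + 160 = 575)
T = -51 (T = 9 + 20*(-3) = 9 - 60 = -51)
T + 1132*j = -51 + 1132*575 = -51 + 650900 = 650849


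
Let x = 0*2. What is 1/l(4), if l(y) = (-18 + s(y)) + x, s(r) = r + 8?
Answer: -⅙ ≈ -0.16667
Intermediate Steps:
x = 0
s(r) = 8 + r
l(y) = -10 + y (l(y) = (-18 + (8 + y)) + 0 = (-10 + y) + 0 = -10 + y)
1/l(4) = 1/(-10 + 4) = 1/(-6) = -⅙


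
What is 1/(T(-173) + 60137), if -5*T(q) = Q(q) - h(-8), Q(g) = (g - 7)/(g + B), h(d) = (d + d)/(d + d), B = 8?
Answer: 55/3307534 ≈ 1.6629e-5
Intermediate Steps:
h(d) = 1 (h(d) = (2*d)/((2*d)) = (2*d)*(1/(2*d)) = 1)
Q(g) = (-7 + g)/(8 + g) (Q(g) = (g - 7)/(g + 8) = (-7 + g)/(8 + g))
T(q) = ⅕ - (-7 + q)/(5*(8 + q)) (T(q) = -((-7 + q)/(8 + q) - 1*1)/5 = -((-7 + q)/(8 + q) - 1)/5 = -(-1 + (-7 + q)/(8 + q))/5 = ⅕ - (-7 + q)/(5*(8 + q)))
1/(T(-173) + 60137) = 1/(3/(8 - 173) + 60137) = 1/(3/(-165) + 60137) = 1/(3*(-1/165) + 60137) = 1/(-1/55 + 60137) = 1/(3307534/55) = 55/3307534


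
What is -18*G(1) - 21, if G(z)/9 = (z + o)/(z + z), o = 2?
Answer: -264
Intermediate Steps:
G(z) = 9*(2 + z)/(2*z) (G(z) = 9*((z + 2)/(z + z)) = 9*((2 + z)/((2*z))) = 9*((2 + z)*(1/(2*z))) = 9*((2 + z)/(2*z)) = 9*(2 + z)/(2*z))
-18*G(1) - 21 = -18*(9/2 + 9/1) - 21 = -18*(9/2 + 9*1) - 21 = -18*(9/2 + 9) - 21 = -18*27/2 - 21 = -243 - 21 = -264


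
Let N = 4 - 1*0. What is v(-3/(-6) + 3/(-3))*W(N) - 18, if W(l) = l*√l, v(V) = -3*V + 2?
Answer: 10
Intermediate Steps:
v(V) = 2 - 3*V
N = 4 (N = 4 + 0 = 4)
W(l) = l^(3/2)
v(-3/(-6) + 3/(-3))*W(N) - 18 = (2 - 3*(-3/(-6) + 3/(-3)))*4^(3/2) - 18 = (2 - 3*(-3*(-⅙) + 3*(-⅓)))*8 - 18 = (2 - 3*(½ - 1))*8 - 18 = (2 - 3*(-½))*8 - 18 = (2 + 3/2)*8 - 18 = (7/2)*8 - 18 = 28 - 18 = 10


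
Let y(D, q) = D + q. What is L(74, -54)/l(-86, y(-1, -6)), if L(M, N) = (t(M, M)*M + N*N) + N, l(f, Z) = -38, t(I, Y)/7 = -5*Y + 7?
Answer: 92586/19 ≈ 4872.9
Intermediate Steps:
t(I, Y) = 49 - 35*Y (t(I, Y) = 7*(-5*Y + 7) = 7*(7 - 5*Y) = 49 - 35*Y)
L(M, N) = N + N² + M*(49 - 35*M) (L(M, N) = ((49 - 35*M)*M + N*N) + N = (M*(49 - 35*M) + N²) + N = (N² + M*(49 - 35*M)) + N = N + N² + M*(49 - 35*M))
L(74, -54)/l(-86, y(-1, -6)) = (-54 + (-54)² - 7*74*(-7 + 5*74))/(-38) = (-54 + 2916 - 7*74*(-7 + 370))*(-1/38) = (-54 + 2916 - 7*74*363)*(-1/38) = (-54 + 2916 - 188034)*(-1/38) = -185172*(-1/38) = 92586/19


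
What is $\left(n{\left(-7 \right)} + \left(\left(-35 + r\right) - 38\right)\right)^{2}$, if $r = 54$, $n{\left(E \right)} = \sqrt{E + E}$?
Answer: $\left(-19 + i \sqrt{14}\right)^{2} \approx 347.0 - 142.18 i$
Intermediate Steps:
$n{\left(E \right)} = \sqrt{2} \sqrt{E}$ ($n{\left(E \right)} = \sqrt{2 E} = \sqrt{2} \sqrt{E}$)
$\left(n{\left(-7 \right)} + \left(\left(-35 + r\right) - 38\right)\right)^{2} = \left(\sqrt{2} \sqrt{-7} + \left(\left(-35 + 54\right) - 38\right)\right)^{2} = \left(\sqrt{2} i \sqrt{7} + \left(19 - 38\right)\right)^{2} = \left(i \sqrt{14} - 19\right)^{2} = \left(-19 + i \sqrt{14}\right)^{2}$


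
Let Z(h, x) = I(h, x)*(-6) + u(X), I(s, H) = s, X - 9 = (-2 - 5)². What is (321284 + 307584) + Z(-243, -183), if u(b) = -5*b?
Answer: 630036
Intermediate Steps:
X = 58 (X = 9 + (-2 - 5)² = 9 + (-7)² = 9 + 49 = 58)
Z(h, x) = -290 - 6*h (Z(h, x) = h*(-6) - 5*58 = -6*h - 290 = -290 - 6*h)
(321284 + 307584) + Z(-243, -183) = (321284 + 307584) + (-290 - 6*(-243)) = 628868 + (-290 + 1458) = 628868 + 1168 = 630036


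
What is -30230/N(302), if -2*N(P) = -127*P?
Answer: -30230/19177 ≈ -1.5764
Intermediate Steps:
N(P) = 127*P/2 (N(P) = -(-127)*P/2 = 127*P/2)
-30230/N(302) = -30230/((127/2)*302) = -30230/19177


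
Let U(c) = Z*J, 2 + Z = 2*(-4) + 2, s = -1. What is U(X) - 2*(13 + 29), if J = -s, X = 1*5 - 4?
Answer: -92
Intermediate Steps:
Z = -8 (Z = -2 + (2*(-4) + 2) = -2 + (-8 + 2) = -2 - 6 = -8)
X = 1 (X = 5 - 4 = 1)
J = 1 (J = -1*(-1) = 1)
U(c) = -8 (U(c) = -8*1 = -8)
U(X) - 2*(13 + 29) = -8 - 2*(13 + 29) = -8 - 2*42 = -8 - 1*84 = -8 - 84 = -92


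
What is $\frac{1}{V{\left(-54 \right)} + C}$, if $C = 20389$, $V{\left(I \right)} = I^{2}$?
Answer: $\frac{1}{23305} \approx 4.2909 \cdot 10^{-5}$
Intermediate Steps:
$\frac{1}{V{\left(-54 \right)} + C} = \frac{1}{\left(-54\right)^{2} + 20389} = \frac{1}{2916 + 20389} = \frac{1}{23305}$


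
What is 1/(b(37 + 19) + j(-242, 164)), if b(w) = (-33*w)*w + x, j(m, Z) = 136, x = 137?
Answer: -1/103215 ≈ -9.6885e-6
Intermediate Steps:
b(w) = 137 - 33*w**2 (b(w) = (-33*w)*w + 137 = -33*w**2 + 137 = 137 - 33*w**2)
1/(b(37 + 19) + j(-242, 164)) = 1/((137 - 33*(37 + 19)**2) + 136) = 1/((137 - 33*56**2) + 136) = 1/((137 - 33*3136) + 136) = 1/((137 - 103488) + 136) = 1/(-103351 + 136) = 1/(-103215) = -1/103215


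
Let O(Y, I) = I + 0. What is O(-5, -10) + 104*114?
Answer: 11846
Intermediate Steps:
O(Y, I) = I
O(-5, -10) + 104*114 = -10 + 104*114 = -10 + 11856 = 11846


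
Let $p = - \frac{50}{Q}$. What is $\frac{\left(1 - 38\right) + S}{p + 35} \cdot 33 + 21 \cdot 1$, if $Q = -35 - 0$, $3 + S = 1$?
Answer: $- \frac{1218}{85} \approx -14.329$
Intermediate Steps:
$S = -2$ ($S = -3 + 1 = -2$)
$Q = -35$ ($Q = -35 + 0 = -35$)
$p = \frac{10}{7}$ ($p = - \frac{50}{-35} = \left(-50\right) \left(- \frac{1}{35}\right) = \frac{10}{7} \approx 1.4286$)
$\frac{\left(1 - 38\right) + S}{p + 35} \cdot 33 + 21 \cdot 1 = \frac{\left(1 - 38\right) - 2}{\frac{10}{7} + 35} \cdot 33 + 21 \cdot 1 = \frac{\left(1 - 38\right) - 2}{\frac{255}{7}} \cdot 33 + 21 = \left(-37 - 2\right) \frac{7}{255} \cdot 33 + 21 = \left(-39\right) \frac{7}{255} \cdot 33 + 21 = \left(- \frac{91}{85}\right) 33 + 21 = - \frac{3003}{85} + 21 = - \frac{1218}{85}$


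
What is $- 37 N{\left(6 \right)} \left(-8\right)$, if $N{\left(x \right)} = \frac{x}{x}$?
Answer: $296$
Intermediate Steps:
$N{\left(x \right)} = 1$
$- 37 N{\left(6 \right)} \left(-8\right) = \left(-37\right) 1 \left(-8\right) = \left(-37\right) \left(-8\right) = 296$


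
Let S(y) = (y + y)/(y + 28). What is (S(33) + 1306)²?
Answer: 6357191824/3721 ≈ 1.7085e+6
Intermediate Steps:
S(y) = 2*y/(28 + y) (S(y) = (2*y)/(28 + y) = 2*y/(28 + y))
(S(33) + 1306)² = (2*33/(28 + 33) + 1306)² = (2*33/61 + 1306)² = (2*33*(1/61) + 1306)² = (66/61 + 1306)² = (79732/61)² = 6357191824/3721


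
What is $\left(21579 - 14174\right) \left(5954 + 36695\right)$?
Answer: $315815845$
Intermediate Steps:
$\left(21579 - 14174\right) \left(5954 + 36695\right) = 7405 \cdot 42649 = 315815845$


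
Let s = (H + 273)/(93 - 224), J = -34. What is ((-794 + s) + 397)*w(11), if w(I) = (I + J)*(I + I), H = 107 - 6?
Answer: 26504786/131 ≈ 2.0233e+5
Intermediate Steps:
H = 101
s = -374/131 (s = (101 + 273)/(93 - 224) = 374/(-131) = 374*(-1/131) = -374/131 ≈ -2.8550)
w(I) = 2*I*(-34 + I) (w(I) = (I - 34)*(I + I) = (-34 + I)*(2*I) = 2*I*(-34 + I))
((-794 + s) + 397)*w(11) = ((-794 - 374/131) + 397)*(2*11*(-34 + 11)) = (-104388/131 + 397)*(2*11*(-23)) = -52381/131*(-506) = 26504786/131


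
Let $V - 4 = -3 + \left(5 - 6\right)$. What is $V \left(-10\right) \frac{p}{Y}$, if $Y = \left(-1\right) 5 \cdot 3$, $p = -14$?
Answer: $0$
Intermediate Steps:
$V = 0$ ($V = 4 + \left(-3 + \left(5 - 6\right)\right) = 4 - 4 = 0$)
$Y = -15$ ($Y = \left(-5\right) 3 = -15$)
$V \left(-10\right) \frac{p}{Y} = 0 \left(-10\right) \left(- \frac{14}{-15}\right) = 0 \left(\left(-14\right) \left(- \frac{1}{15}\right)\right) = 0 \cdot \frac{14}{15} = 0$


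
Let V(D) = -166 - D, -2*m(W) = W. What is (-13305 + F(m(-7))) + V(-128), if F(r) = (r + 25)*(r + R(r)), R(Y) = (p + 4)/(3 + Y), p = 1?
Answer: -687509/52 ≈ -13221.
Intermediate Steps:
m(W) = -W/2
R(Y) = 5/(3 + Y) (R(Y) = (1 + 4)/(3 + Y) = 5/(3 + Y))
F(r) = (25 + r)*(r + 5/(3 + r)) (F(r) = (r + 25)*(r + 5/(3 + r)) = (25 + r)*(r + 5/(3 + r)))
(-13305 + F(m(-7))) + V(-128) = (-13305 + (125 + 5*(-½*(-7)) + (-½*(-7))*(3 - ½*(-7))*(25 - ½*(-7)))/(3 - ½*(-7))) + (-166 - 1*(-128)) = (-13305 + (125 + 5*(7/2) + 7*(3 + 7/2)*(25 + 7/2)/2)/(3 + 7/2)) + (-166 + 128) = (-13305 + (125 + 35/2 + (7/2)*(13/2)*(57/2))/(13/2)) - 38 = (-13305 + 2*(125 + 35/2 + 5187/8)/13) - 38 = (-13305 + (2/13)*(6327/8)) - 38 = (-13305 + 6327/52) - 38 = -685533/52 - 38 = -687509/52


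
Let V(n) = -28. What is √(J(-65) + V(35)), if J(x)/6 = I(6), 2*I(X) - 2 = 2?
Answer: 4*I ≈ 4.0*I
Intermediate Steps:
I(X) = 2 (I(X) = 1 + (½)*2 = 1 + 1 = 2)
J(x) = 12 (J(x) = 6*2 = 12)
√(J(-65) + V(35)) = √(12 - 28) = √(-16) = 4*I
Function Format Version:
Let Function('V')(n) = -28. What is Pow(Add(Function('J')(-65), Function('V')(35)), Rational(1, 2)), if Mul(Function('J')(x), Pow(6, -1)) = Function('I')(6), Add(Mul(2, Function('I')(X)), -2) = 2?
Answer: Mul(4, I) ≈ Mul(4.0000, I)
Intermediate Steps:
Function('I')(X) = 2 (Function('I')(X) = Add(1, Mul(Rational(1, 2), 2)) = Add(1, 1) = 2)
Function('J')(x) = 12 (Function('J')(x) = Mul(6, 2) = 12)
Pow(Add(Function('J')(-65), Function('V')(35)), Rational(1, 2)) = Pow(Add(12, -28), Rational(1, 2)) = Pow(-16, Rational(1, 2)) = Mul(4, I)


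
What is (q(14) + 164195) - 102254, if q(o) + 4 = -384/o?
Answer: 433367/7 ≈ 61910.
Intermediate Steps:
q(o) = -4 - 384/o
(q(14) + 164195) - 102254 = ((-4 - 384/14) + 164195) - 102254 = ((-4 - 384*1/14) + 164195) - 102254 = ((-4 - 192/7) + 164195) - 102254 = (-220/7 + 164195) - 102254 = 1149145/7 - 102254 = 433367/7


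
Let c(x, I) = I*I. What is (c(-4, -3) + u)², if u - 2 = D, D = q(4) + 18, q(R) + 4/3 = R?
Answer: 9025/9 ≈ 1002.8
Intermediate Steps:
q(R) = -4/3 + R
D = 62/3 (D = (-4/3 + 4) + 18 = 8/3 + 18 = 62/3 ≈ 20.667)
u = 68/3 (u = 2 + 62/3 = 68/3 ≈ 22.667)
c(x, I) = I²
(c(-4, -3) + u)² = ((-3)² + 68/3)² = (9 + 68/3)² = (95/3)² = 9025/9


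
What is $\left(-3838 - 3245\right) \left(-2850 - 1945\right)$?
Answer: $33962985$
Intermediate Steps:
$\left(-3838 - 3245\right) \left(-2850 - 1945\right) = \left(-7083\right) \left(-4795\right) = 33962985$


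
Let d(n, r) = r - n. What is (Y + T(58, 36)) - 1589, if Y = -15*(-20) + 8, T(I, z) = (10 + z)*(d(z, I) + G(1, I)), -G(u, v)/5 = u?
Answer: -499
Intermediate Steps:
G(u, v) = -5*u
T(I, z) = (10 + z)*(-5 + I - z) (T(I, z) = (10 + z)*((I - z) - 5*1) = (10 + z)*((I - z) - 5) = (10 + z)*(-5 + I - z))
Y = 308 (Y = 300 + 8 = 308)
(Y + T(58, 36)) - 1589 = (308 + (-50 - 15*36 + 10*58 + 36*(58 - 1*36))) - 1589 = (308 + (-50 - 540 + 580 + 36*(58 - 36))) - 1589 = (308 + (-50 - 540 + 580 + 36*22)) - 1589 = (308 + (-50 - 540 + 580 + 792)) - 1589 = (308 + 782) - 1589 = 1090 - 1589 = -499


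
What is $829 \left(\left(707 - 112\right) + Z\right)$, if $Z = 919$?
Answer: $1255106$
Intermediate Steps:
$829 \left(\left(707 - 112\right) + Z\right) = 829 \left(\left(707 - 112\right) + 919\right) = 829 \left(595 + 919\right) = 829 \cdot 1514 = 1255106$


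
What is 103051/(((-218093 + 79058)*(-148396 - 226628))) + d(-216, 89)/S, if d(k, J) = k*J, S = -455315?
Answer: 3084351947933/73048583685168 ≈ 0.042223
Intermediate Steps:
d(k, J) = J*k
103051/(((-218093 + 79058)*(-148396 - 226628))) + d(-216, 89)/S = 103051/(((-218093 + 79058)*(-148396 - 226628))) + (89*(-216))/(-455315) = 103051/((-139035*(-375024))) - 19224*(-1/455315) = 103051/52141461840 + 19224/455315 = 103051*(1/52141461840) + 19224/455315 = 7927/4010881680 + 19224/455315 = 3084351947933/73048583685168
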